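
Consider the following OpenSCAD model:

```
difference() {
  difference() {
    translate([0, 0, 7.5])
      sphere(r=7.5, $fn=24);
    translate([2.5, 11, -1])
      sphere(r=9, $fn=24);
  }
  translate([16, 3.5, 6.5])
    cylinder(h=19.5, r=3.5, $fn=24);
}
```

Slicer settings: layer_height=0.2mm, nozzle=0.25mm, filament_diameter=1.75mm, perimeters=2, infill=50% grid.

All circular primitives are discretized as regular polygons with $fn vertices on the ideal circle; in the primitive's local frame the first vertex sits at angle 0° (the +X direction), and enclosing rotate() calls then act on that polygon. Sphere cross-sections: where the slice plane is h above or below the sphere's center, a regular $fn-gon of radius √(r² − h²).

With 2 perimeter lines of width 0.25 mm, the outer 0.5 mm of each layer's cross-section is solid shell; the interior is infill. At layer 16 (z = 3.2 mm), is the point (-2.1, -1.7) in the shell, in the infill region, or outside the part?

At z = 3.2 mm: the r=7.5 sphere slices to a regular 24-gon of circumradius 6.145 (√(r²−h²) with h=4.3 from center); the r=9 sphere at (2.5, 11) contributes a regular 24-gon of circumradius √(9²−4.2²) = 7.960; Taking the first minus the rest: starting from the r=7.5 sphere, the r=9 sphere at (2.5, 11) partially overlaps it — only the 15.40 mm² overlap (of its 196.79 mm²) is removed, clipping the outline — 1 connected region; the cylinder at (16, 3.5) does not reach this height (z outside [6.5, 26]); Taking the first minus the rest: none of the subtracted shapes is present at this height, so that combined region is unchanged — 1 connected region. Overall, the cross-section is a single solid region. The nearest boundary edge runs (-4.35, -4.35)→(-5.32, -3.07); distance from the point to it = 3.39 mm. The point is inside the cross-section and 3.39 mm from the nearest boundary — more than the 0.5 mm shell width (2 × 0.25), so it's in the infill interior.

infill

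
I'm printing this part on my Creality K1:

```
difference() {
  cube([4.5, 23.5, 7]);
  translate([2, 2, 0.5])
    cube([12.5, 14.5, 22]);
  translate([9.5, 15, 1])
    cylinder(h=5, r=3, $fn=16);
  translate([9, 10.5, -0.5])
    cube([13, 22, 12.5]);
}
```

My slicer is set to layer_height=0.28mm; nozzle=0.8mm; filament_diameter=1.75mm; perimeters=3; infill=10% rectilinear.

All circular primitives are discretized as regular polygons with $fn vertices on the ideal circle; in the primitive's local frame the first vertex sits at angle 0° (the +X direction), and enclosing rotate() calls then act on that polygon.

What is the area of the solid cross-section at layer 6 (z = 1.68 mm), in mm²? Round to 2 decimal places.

At z = 1.68 mm: the cube is present — its section is the full 4.5×23.5 rectangle (area 105.75 mm²); the cube at (2, 2) (footprint 12.5×14.5) is included at this height (area 181.25 mm²); the r=3 cylinder at (9.5, 15) contributes a regular 16-gon of circumradius 3 (area = (16/2)·3.000²·sin(360°/16) = 27.55 mm²); the cube at (9, 10.5) is present — its section is the full 13×22 rectangle (area 286.00 mm²); Subtracting the remaining from the first: starting from the 4.5×23.5 cube (105.75 mm²), the 12.5×14.5 cube at (2, 2) partially overlaps it — only the 36.25 mm² overlap (of its 181.25 mm²) is removed, clipping the outline; the r=3 cylinder at (9.5, 15) misses the remaining region (no effect); the 13×22 cube at (9, 10.5) misses the remaining region (no effect) — area = 69.50 mm². Overall, the cross-section is a single solid region. Net area = 69.50 mm².

69.50 mm²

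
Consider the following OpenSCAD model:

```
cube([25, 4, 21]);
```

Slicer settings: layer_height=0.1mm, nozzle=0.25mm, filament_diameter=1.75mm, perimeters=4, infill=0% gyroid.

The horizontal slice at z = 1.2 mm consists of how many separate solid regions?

At z = 1.2 mm: the cube is present — its section is the full 25×4 rectangle. The result has 1 disconnected region.

1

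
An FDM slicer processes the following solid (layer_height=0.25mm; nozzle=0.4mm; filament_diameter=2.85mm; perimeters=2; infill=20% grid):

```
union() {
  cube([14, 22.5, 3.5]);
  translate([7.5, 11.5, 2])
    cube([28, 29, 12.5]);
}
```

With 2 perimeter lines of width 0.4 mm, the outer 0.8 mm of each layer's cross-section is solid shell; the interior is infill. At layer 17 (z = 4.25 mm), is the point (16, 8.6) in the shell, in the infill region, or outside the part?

At z = 4.25 mm: the cube is absent (z outside [0, 3.5]); the 28×29 cube at (7.5, 11.5) contributes its full rectangle; Taking the union: only the 28×29 cube at (7.5, 11.5) is present, so the union is just that shape — 1 connected region. Overall, the cross-section is a single solid region. The nearest boundary edge runs (7.50, 11.50)→(35.50, 11.50); distance from the point to it = 2.90 mm. The point is not inside any of the regions above, so it lies outside the cross-section (2.90 mm from the nearest boundary).

outside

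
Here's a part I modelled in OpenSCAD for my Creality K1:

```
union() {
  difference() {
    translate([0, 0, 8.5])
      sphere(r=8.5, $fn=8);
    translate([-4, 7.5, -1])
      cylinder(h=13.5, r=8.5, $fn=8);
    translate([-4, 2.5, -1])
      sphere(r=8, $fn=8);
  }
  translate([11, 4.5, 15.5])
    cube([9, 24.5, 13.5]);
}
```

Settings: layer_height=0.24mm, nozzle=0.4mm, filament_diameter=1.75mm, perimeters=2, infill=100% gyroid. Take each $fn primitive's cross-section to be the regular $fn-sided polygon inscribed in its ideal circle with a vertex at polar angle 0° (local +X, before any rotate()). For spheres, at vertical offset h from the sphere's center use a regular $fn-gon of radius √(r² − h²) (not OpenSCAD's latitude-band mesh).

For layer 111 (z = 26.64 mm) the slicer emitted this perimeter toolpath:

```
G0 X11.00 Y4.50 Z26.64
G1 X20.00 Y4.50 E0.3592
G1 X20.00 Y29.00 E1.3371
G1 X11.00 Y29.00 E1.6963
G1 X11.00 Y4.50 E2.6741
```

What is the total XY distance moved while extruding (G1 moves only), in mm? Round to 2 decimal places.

Sum the Euclidean lengths of each G1 segment: total = 67.00 mm.

67.00 mm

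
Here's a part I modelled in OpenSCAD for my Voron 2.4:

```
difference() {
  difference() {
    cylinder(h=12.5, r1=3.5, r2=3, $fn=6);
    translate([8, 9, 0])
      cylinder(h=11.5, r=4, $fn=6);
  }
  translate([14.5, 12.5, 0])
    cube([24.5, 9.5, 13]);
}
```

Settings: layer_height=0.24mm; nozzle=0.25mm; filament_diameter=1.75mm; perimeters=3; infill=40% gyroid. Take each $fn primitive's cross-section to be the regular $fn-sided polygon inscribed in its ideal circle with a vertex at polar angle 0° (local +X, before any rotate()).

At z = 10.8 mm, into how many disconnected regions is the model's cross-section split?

At z = 10.8 mm: the cone (r1=3.5→r2=3) has section circumradius 3.068 here — a regular 6-gon; the cylinder at (8, 9): section is a regular 6-gon, circumradius r=4; After the difference (first − rest): starting from the cone, the r=4 cylinder at (8, 9) misses the remaining region (no effect) — 1 connected region; the cube at (14.5, 12.5) (footprint 24.5×9.5) is included at this height; Taking the first minus the rest: starting from that combined region, the 24.5×9.5 cube at (14.5, 12.5) misses the remaining region (no effect) — 1 connected region. The result has 1 disconnected region.

1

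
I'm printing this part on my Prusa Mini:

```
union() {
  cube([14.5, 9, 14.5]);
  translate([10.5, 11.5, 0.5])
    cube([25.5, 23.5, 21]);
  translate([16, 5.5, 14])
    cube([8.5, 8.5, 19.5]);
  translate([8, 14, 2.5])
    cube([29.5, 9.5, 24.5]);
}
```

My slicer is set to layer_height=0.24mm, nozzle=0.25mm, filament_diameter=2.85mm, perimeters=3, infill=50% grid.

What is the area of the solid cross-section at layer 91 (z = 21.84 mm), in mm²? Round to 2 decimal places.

At z = 21.84 mm: the cube does not reach this height (z outside [0, 14.5]); the cube at (10.5, 11.5) does not reach this height (z outside [0.5, 21.5]); the cube at (16, 5.5) is present — its section is the full 8.5×8.5 rectangle (area 72.25 mm²); the cube at (8, 14) (footprint 29.5×9.5) is included at this height (area 280.25 mm²); Combining (union): the 2 present regions share edge segments without overlapping in area, so areas simply add but the touching pieces fuse into one outline (the shared edge portions become interior and drop out of the boundary) — area = 352.50 mm². Overall, the cross-section is a single solid region. Net area = 352.50 mm².

352.50 mm²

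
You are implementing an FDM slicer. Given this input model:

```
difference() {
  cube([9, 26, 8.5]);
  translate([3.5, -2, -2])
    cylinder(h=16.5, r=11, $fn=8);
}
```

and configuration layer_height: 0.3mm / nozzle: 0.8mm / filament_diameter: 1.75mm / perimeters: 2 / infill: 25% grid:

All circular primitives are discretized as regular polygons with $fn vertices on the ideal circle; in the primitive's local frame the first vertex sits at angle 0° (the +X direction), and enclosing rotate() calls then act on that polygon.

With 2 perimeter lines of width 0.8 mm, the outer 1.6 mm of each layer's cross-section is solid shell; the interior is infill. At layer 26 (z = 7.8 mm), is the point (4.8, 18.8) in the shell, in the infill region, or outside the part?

infill

At z = 7.8 mm: the cube is present — its section is the full 9×26 rectangle; the cylinder at (3.5, -2): section is a regular 8-gon, circumradius r=11; Subtracting the remaining from the first: starting from the 9×26 cube, the r=11 cylinder at (3.5, -2) partially overlaps it — only the 72.20 mm² overlap (of its 342.24 mm²) is removed, clipping the outline — 1 connected region. Overall, the cross-section is a single solid region. The nearest boundary edge runs (9.00, 26.00)→(9.00, 6.72); distance from the point to it = 4.20 mm. The point is inside the cross-section and 4.20 mm from the nearest boundary — more than the 1.6 mm shell width (2 × 0.8), so it's in the infill interior.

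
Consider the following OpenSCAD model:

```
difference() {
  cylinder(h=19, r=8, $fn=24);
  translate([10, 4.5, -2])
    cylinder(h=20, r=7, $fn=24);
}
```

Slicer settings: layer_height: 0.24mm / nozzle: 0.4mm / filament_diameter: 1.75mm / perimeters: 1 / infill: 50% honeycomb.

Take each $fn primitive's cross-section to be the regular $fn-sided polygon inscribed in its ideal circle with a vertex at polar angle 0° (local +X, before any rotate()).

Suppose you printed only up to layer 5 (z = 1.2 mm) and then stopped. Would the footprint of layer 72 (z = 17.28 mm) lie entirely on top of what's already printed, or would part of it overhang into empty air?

Compare the two slices. At z = 1.2: the cylinder: section is a regular 24-gon, circumradius r=8 (area = (24/2)·8.000²·sin(360°/24) = 198.77 mm²); the r=7 cylinder at (10, 4.5) contributes a regular 24-gon of circumradius 7 (area = (24/2)·7.000²·sin(360°/24) = 152.19 mm²); Taking the first minus the rest: starting from the r=8 cylinder (198.77 mm²), the r=7 cylinder at (10, 4.5) partially overlaps it — only the 27.32 mm² overlap (of its 152.19 mm²) is removed, clipping the outline — area = 171.45 mm². At z = 17.28: the r=8 cylinder gives a regular 24-gon of circumradius 8 (constant along its height) (area = (24/2)·8.000²·sin(360°/24) = 198.77 mm²); the r=7 cylinder at (10, 4.5) gives a regular 24-gon of circumradius 7 (constant along its height) (area = (24/2)·7.000²·sin(360°/24) = 152.19 mm²); Subtracting the remaining from the first: starting from the r=8 cylinder (198.77 mm²), the r=7 cylinder at (10, 4.5) partially overlaps it — only the 27.32 mm² overlap (of its 152.19 mm²) is removed, clipping the outline — area = 171.45 mm². Checking containment: the cross-section at z = 17.28 is a subset of the cross-section at z = 1.2.

entirely on top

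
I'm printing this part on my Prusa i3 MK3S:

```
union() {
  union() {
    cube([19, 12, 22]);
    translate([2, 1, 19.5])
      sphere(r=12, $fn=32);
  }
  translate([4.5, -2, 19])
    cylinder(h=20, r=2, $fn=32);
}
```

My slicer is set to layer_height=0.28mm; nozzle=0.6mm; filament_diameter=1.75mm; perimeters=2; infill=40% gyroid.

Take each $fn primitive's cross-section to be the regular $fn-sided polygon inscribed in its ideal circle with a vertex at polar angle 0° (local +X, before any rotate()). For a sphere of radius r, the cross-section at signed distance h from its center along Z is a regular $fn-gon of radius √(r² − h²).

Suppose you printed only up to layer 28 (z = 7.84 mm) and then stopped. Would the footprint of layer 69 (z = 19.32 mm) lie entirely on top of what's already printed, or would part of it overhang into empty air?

Compare the two slices. At z = 7.84: the cube (footprint 19×12) is included at this height (area 228.00 mm²); the r=12 sphere at (2, 1) slices to a regular 32-gon of circumradius 2.836 (√(r²−h²) with h=11.66 from center) (area = (32/2)·2.836²·sin(360°/32) = 25.11 mm²); Taking the union: the regions partially overlap — summed areas 253.11 mm² minus the doubly-counted overlap 16.18 mm² gives 236.93 mm² — area = 236.93 mm²; the cylinder at (4.5, -2) is not intersected at this z (z outside [19, 39]); Taking the union: only the result so far is present, so the union is just that shape — area = 236.93 mm². At z = 19.32: the cube is present — its section is the full 19×12 rectangle (area 228.00 mm²); the sphere at (2, 1): section is a regular 32-gon, circumradius = √(r²−h²) = √(12²−0.18²) = 11.999 (area = (32/2)·11.999²·sin(360°/32) = 449.39 mm²); Taking the union: the regions partially overlap — summed areas 677.39 mm² minus the doubly-counted overlap 145.26 mm² gives 532.13 mm² — area = 532.13 mm²; the r=2 cylinder at (4.5, -2) contributes a regular 32-gon of circumradius 2 (area = (32/2)·2.000²·sin(360°/32) = 12.49 mm²); Combining (union): the r=2 cylinder at (4.5, -2) lies entirely inside that combined region, so the union is just that combined region — area = 532.13 mm². Checking containment: at z = 19.32 the cross-section extends beyond the z = 7.84 cross-section by about 295.20 mm².

part overhangs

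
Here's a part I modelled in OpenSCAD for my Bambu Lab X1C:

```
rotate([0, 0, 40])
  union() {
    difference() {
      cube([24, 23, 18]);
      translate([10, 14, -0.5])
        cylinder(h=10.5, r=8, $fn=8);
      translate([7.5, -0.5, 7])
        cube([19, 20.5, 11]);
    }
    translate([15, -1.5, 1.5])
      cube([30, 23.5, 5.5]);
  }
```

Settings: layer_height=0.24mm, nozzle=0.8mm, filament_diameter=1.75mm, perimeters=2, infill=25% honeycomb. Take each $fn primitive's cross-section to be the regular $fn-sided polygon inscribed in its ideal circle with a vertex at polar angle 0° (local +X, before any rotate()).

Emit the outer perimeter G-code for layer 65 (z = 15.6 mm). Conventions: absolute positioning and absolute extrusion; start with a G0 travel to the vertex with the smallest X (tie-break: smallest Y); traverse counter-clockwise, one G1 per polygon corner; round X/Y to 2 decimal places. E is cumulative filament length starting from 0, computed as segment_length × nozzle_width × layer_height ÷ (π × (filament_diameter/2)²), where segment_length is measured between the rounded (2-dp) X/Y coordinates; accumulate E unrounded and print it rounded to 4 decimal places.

At z = 15.6 mm: the 24×23 cube contributes its full rectangle; the cylinder at (10, 14) is not intersected at this z (z outside [-0.5, 10]); the cube at (7.5, -0.5) is present — its section is the full 19×20.5 rectangle; After the difference (first − rest): starting from the 24×23 cube, the 19×20.5 cube at (7.5, -0.5) partially overlaps it — only the 330.00 mm² overlap (of its 389.50 mm²) is removed, clipping the outline — 1 connected region; the cube at (15, -1.5) is absent (z outside [1.5, 7]); Combining (union): only that combined region is present, so the union is just that shape — 1 connected region; (whole slice rotated 40° about Z — lengths, areas and connectivity unchanged). The outline is a single polygon with 6 vertices. Extrusion per mm of travel: 0.8 × 0.24 / (π × 0.875²) = 0.079824. Accumulating E over each segment gives final E = 7.5040.

G0 X-14.78 Y17.62 Z15.60
G1 X0.00 Y0.00 E1.8358
G1 X5.75 Y4.82 E2.4347
G1 X-7.11 Y20.14 E4.0314
G1 X5.53 Y30.75 E5.3487
G1 X3.60 Y33.05 E5.5884
G1 X-14.78 Y17.62 E7.5040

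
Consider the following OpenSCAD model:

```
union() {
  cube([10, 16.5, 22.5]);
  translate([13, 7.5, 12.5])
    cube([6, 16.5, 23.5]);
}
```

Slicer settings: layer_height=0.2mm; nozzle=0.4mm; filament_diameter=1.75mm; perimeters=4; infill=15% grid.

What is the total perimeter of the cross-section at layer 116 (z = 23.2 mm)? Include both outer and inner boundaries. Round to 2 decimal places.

At z = 23.2 mm: the cube is absent (z outside [0, 22.5]); the cube at (13, 7.5) is present — its section is the full 6×16.5 rectangle (perimeter 45.00 mm); Merging all regions: only the 6×16.5 cube at (13, 7.5) is present, so the union is just that shape — boundary = 45.00 mm. Overall, the cross-section is a single solid region. Total boundary length (outer) = 45.00 mm.

45.00 mm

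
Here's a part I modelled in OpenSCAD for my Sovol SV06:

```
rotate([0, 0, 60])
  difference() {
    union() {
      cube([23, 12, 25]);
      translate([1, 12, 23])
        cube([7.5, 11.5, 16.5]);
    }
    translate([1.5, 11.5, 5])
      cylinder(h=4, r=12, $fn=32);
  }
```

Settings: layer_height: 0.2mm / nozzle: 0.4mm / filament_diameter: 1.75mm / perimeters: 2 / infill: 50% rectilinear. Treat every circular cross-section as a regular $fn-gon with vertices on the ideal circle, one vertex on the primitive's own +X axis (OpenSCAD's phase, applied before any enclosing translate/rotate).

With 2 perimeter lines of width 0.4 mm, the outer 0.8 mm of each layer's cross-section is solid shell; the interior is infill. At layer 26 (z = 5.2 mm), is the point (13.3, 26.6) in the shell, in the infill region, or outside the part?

outside

At z = 5.2 mm: the 23×12 cube contributes its full rectangle; the cube at (1, 12) is absent (z outside [23, 39.5]); Merging all regions: only the 23×12 cube is present, so the union is just that shape — 1 connected region; the r=12 cylinder at (1.5, 11.5) contributes a regular 32-gon of circumradius 12; Subtracting the remaining from the first: starting from the result so far, the r=12 cylinder at (1.5, 11.5) partially overlaps it — only the 135.34 mm² overlap (of its 449.49 mm²) is removed, clipping the outline — 1 connected region; (rotated 60° about Z; rotation is an isometry so areas/perimeters/island counts are preserved). Overall, the cross-section is a single solid region. Undo the 60° rotation: the query point maps to (29.686, 1.782) in the un-rotated model frame. The nearest boundary edge runs (23.00, 12.00)→(23.00, 0.00); distance from the point to it = 6.69 mm. The point is not inside any of the regions above, so it lies outside the cross-section (6.69 mm from the nearest boundary).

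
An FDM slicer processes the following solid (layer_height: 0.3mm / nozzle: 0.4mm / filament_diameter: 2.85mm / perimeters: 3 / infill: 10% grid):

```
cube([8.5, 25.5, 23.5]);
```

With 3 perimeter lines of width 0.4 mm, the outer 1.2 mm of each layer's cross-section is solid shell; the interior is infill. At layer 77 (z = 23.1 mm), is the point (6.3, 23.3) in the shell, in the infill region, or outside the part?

infill

At z = 23.1 mm: the cube (footprint 8.5×25.5) is included at this height. Overall, the cross-section is a single solid region. The nearest boundary edge runs (8.50, 25.50)→(0.00, 25.50); distance from the point to it = 2.20 mm. The point is inside the cross-section and 2.20 mm from the nearest boundary — more than the 1.2 mm shell width (3 × 0.4), so it's in the infill interior.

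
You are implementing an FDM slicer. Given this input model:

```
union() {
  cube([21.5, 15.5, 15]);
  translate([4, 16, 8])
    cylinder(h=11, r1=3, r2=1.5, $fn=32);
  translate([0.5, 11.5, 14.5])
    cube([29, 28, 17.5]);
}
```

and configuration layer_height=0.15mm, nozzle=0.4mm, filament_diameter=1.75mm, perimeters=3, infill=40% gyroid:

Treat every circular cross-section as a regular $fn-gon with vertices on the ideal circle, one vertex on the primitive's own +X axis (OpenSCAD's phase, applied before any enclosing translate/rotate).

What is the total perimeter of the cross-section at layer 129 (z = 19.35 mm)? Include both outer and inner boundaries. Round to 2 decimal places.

At z = 19.35 mm: the cube is absent (z outside [0, 15]); the cone at (4, 16) is not intersected at this z (z outside [8, 19]); the cube at (0.5, 11.5) (footprint 29×28) is included at this height (perimeter 114.00 mm); Merging all regions: only the 29×28 cube at (0.5, 11.5) is present, so the union is just that shape — boundary = 114.00 mm. Overall, the cross-section is a single solid region. Total boundary length (outer) = 114.00 mm.

114.00 mm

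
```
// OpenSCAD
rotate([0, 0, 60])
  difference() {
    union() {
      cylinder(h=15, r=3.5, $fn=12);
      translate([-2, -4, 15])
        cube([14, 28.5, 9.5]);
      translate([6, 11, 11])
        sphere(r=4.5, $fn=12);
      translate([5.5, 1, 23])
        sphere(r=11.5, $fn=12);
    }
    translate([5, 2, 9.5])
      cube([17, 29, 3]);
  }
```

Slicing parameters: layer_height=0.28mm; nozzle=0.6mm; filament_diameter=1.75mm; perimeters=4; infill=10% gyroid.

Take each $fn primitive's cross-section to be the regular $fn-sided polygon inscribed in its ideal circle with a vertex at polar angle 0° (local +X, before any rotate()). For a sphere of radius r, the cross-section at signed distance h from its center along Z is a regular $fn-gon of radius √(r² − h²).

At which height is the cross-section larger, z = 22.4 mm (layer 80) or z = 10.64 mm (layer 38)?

Layer 80 (z = 22.4): the cylinder is not intersected at this z (z outside [0, 15]); the cube at (-2, -4) (footprint 14×28.5) is included at this height (area 399.00 mm²); the sphere at (6, 11) is not intersected at this z (|z−center|=11.400 > r=4.5); the r=11.5 sphere at (5.5, 1) contributes a regular 12-gon of circumradius √(11.5²−0.6²) = 11.484 (area = (12/2)·11.484²·sin(360°/12) = 395.67 mm²); Taking the union: the regions partially overlap — summed areas 794.67 mm² minus the doubly-counted overlap 216.24 mm² gives 578.43 mm² — area = 578.43 mm²; the cube at (5, 2) is absent (z outside [9.5, 12.5]); Subtracting the remaining from the first: none of the subtracted shapes is present at this height, so that combined region is unchanged — area = 578.43 mm²; (whole slice rotated 60° about Z — lengths, areas and connectivity unchanged). So its area = 578.43 mm². Layer 38 (z = 10.64): the cylinder: section is a regular 12-gon, circumradius r=3.5 (area = (12/2)·3.500²·sin(360°/12) = 36.75 mm²); the cube at (-2, -4) is absent (z outside [15, 24.5]); the r=4.5 sphere at (6, 11) slices to a regular 12-gon of circumradius 4.486 (√(r²−h²) with h=0.36 from center) (area = (12/2)·4.486²·sin(360°/12) = 60.36 mm²); the sphere at (5.5, 1) is absent (|z−center|=12.360 > r=11.5); Taking the union: the 2 present regions are separate (no shared area or edge), so areas and boundary lengths simply add and each stays a separate island — area = 97.11 mm²; the 17×29 cube at (5, 2) contributes its full rectangle (area 493.00 mm²); Subtracting the remaining from the first: starting from the result so far (97.11 mm²), the 17×29 cube at (5, 2) partially overlaps it — only the 38.88 mm² overlap (of its 493.00 mm²) is removed, clipping the outline — area = 58.23 mm²; (whole slice rotated 60° about Z — lengths, areas and connectivity unchanged). So its area = 58.23 mm². Layer 80 is larger (578.43 vs 58.23 mm²).

layer 80 (z = 22.4 mm)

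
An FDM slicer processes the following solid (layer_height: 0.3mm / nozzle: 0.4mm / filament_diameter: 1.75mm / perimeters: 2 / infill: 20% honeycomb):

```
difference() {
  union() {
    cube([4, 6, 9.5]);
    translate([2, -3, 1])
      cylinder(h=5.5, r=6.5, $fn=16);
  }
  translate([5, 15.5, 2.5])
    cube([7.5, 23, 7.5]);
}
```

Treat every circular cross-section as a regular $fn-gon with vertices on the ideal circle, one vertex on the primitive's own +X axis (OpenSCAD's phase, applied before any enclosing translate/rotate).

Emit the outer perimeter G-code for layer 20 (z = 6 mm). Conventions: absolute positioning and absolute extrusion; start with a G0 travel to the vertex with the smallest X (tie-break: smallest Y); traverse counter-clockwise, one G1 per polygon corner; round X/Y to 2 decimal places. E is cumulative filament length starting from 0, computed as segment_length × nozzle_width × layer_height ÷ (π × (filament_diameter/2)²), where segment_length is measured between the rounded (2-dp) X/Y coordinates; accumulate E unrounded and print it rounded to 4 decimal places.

At z = 6 mm: the cube (footprint 4×6) is included at this height; the r=6.5 cylinder at (2, -3) contributes a regular 16-gon of circumradius 6.5; Taking the union: the regions partially overlap (shared area 13.20 mm²), so overlapping operands fuse into one piece — 1 connected region; the cube at (5, 15.5) (footprint 7.5×23) is included at this height; Subtracting the remaining from the first: starting from that combined region, the 7.5×23 cube at (5, 15.5) misses the remaining region (no effect) — 1 connected region. The outline is a single polygon with 19 vertices. Extrusion per mm of travel: 0.4 × 0.3 / (π × 0.875²) = 0.049890. Accumulating E over each segment gives final E = 2.3112.

G0 X-4.50 Y-3.00 Z6.00
G1 X-4.01 Y-5.49 E0.1266
G1 X-2.60 Y-7.60 E0.2532
G1 X-0.49 Y-9.01 E0.3798
G1 X2.00 Y-9.50 E0.5064
G1 X4.49 Y-9.01 E0.6330
G1 X6.60 Y-7.60 E0.7597
G1 X8.01 Y-5.49 E0.8863
G1 X8.50 Y-3.00 E1.0129
G1 X8.01 Y-0.51 E1.1395
G1 X6.60 Y1.60 E1.2661
G1 X4.49 Y3.01 E1.3927
G1 X4.00 Y3.10 E1.4176
G1 X4.00 Y6.00 E1.5622
G1 X0.00 Y6.00 E1.7618
G1 X0.00 Y3.10 E1.9065
G1 X-0.49 Y3.01 E1.9313
G1 X-2.60 Y1.60 E2.0579
G1 X-4.01 Y-0.51 E2.1846
G1 X-4.50 Y-3.00 E2.3112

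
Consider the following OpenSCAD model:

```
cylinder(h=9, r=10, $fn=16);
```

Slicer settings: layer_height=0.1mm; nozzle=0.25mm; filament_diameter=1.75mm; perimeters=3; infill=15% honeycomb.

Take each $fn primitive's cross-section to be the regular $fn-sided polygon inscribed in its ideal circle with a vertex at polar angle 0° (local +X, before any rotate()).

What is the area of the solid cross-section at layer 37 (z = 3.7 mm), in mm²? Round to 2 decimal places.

306.15 mm²

At z = 3.7 mm: the r=10 cylinder contributes a regular 16-gon of circumradius 10 (area = (16/2)·10.000²·sin(360°/16) = 306.15 mm²). Overall, the cross-section is a single solid region. Net area = 306.15 mm².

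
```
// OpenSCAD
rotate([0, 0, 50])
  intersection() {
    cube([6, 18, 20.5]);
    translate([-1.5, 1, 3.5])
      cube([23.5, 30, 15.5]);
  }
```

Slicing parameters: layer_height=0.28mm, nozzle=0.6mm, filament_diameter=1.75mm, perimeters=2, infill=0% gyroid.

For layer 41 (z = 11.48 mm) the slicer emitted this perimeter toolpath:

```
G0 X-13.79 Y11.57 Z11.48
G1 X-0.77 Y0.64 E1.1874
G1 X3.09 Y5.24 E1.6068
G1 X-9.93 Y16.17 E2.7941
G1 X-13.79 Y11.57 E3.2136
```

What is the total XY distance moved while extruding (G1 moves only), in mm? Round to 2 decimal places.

46.01 mm

Sum the Euclidean lengths of each G1 segment: total = 46.01 mm.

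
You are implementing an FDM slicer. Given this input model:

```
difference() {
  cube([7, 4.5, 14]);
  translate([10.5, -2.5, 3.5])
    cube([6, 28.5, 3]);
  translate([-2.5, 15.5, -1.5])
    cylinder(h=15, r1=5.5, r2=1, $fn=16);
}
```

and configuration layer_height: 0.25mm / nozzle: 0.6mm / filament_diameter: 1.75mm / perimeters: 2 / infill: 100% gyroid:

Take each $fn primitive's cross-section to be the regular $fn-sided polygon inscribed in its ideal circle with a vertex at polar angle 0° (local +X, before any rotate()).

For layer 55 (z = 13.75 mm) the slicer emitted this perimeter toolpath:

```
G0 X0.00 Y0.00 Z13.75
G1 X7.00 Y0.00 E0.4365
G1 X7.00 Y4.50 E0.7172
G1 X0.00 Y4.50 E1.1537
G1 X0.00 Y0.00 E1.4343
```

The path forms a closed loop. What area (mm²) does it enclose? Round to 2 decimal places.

31.50 mm²

Apply the shoelace formula to the sequence of (X, Y) vertices; enclosed area = 31.50 mm².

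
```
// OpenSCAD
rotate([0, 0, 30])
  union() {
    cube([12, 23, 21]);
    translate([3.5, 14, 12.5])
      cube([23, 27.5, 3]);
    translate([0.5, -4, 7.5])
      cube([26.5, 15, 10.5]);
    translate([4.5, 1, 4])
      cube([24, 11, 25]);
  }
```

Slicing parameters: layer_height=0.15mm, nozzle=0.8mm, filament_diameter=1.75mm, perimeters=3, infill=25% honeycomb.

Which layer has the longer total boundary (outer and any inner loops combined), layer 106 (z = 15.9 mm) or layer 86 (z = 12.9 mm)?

Layer 106 (z = 15.9): the 12×23 cube contributes its full rectangle (perimeter 70.00 mm); the cube at (3.5, 14) is not intersected at this z (z outside [12.5, 15.5]); the cube at (0.5, -4) is present — its section is the full 26.5×15 rectangle (perimeter 83.00 mm); the 24×11 cube at (4.5, 1) contributes its full rectangle (perimeter 70.00 mm); Combining (union): the regions partially overlap (shared area 359.00 mm²), so the edge portions inside another operand are dropped and the merged outline is re-measured after clipping — boundary = 111.00 mm; (rotated 30° about Z; rotation is an isometry so areas/perimeters/island counts are preserved). So its perimeter = 111.00 mm. Layer 86 (z = 12.9): the cube (footprint 12×23) is included at this height (perimeter 70.00 mm); the 23×27.5 cube at (3.5, 14) contributes its full rectangle (perimeter 101.00 mm); the cube at (0.5, -4) is present — its section is the full 26.5×15 rectangle (perimeter 83.00 mm); the cube at (4.5, 1) is present — its section is the full 24×11 rectangle (perimeter 70.00 mm); Merging all regions: the regions partially overlap (shared area 435.50 mm²), so the edge portions inside another operand are dropped and the merged outline is re-measured after clipping — boundary = 177.00 mm; (whole slice rotated 30° about Z — lengths, areas and connectivity unchanged). So its perimeter = 177.00 mm. Layer 86 is larger (177.00 vs 111.00 mm).

layer 86 (z = 12.9 mm)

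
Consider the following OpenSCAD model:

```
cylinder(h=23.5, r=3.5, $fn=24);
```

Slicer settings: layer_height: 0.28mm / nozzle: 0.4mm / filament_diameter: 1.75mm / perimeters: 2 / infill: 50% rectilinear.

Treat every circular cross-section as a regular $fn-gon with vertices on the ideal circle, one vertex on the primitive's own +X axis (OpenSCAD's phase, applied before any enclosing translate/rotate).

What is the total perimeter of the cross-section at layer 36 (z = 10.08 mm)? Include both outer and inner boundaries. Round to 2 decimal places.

21.93 mm

At z = 10.08 mm: the cylinder: section is a regular 24-gon, circumradius r=3.5 (perimeter = 2·24·3.500·sin(180°/24) = 21.93 mm). Overall, the cross-section is a single solid region. Total boundary length (outer) = 21.93 mm.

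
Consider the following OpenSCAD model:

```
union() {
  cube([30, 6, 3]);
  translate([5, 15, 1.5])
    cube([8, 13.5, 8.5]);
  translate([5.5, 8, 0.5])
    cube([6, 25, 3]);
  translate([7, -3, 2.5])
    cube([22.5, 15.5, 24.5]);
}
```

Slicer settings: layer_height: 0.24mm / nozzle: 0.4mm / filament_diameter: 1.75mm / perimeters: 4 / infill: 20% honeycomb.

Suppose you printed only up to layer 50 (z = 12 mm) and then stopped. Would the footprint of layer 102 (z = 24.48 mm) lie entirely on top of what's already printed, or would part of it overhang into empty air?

Compare the two slices. At z = 12: the cube is absent (z outside [0, 3]); the cube at (5, 15) is not intersected at this z (z outside [1.5, 10]); the cube at (5.5, 8) does not reach this height (z outside [0.5, 3.5]); the cube at (7, -3) (footprint 22.5×15.5) is included at this height (area 348.75 mm²); Taking the union: only the 22.5×15.5 cube at (7, -3) is present, so the union is just that shape — area = 348.75 mm². At z = 24.48: the cube is absent (z outside [0, 3]); the cube at (5, 15) is absent (z outside [1.5, 10]); the cube at (5.5, 8) is not intersected at this z (z outside [0.5, 3.5]); the 22.5×15.5 cube at (7, -3) contributes its full rectangle (area 348.75 mm²); Merging all regions: only the 22.5×15.5 cube at (7, -3) is present, so the union is just that shape — area = 348.75 mm². Checking containment: the cross-section at z = 24.48 is a subset of the cross-section at z = 12.

entirely on top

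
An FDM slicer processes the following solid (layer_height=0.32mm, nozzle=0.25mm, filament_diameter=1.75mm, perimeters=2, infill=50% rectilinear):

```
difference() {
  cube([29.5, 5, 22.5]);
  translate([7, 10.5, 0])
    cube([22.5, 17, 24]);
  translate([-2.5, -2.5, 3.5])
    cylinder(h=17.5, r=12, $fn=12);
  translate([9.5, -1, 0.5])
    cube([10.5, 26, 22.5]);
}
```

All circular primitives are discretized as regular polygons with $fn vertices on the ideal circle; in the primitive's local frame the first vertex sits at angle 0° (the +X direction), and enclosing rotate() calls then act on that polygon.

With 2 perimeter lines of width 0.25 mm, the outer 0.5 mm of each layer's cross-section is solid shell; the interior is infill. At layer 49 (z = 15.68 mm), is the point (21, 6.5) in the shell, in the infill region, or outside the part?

At z = 15.68 mm: the 29.5×5 cube contributes its full rectangle; the cube at (7, 10.5) is present — its section is the full 22.5×17 rectangle; the r=12 cylinder at (-2.5, -2.5) gives a regular 12-gon of circumradius 12 (constant along its height); the cube at (9.5, -1) (footprint 10.5×26) is included at this height; Taking the first minus the rest: starting from the 29.5×5 cube, the 22.5×17 cube at (7, 10.5) misses the remaining region (no effect); the r=12 cylinder at (-2.5, -2.5) partially overlaps it — only the 39.98 mm² overlap (of its 432.00 mm²) is removed, clipping the outline; the 10.5×26 cube at (9.5, -1) partially overlaps it — only the 52.50 mm² overlap (of its 273.00 mm²) is removed, clipping the outline — 2 connected regions. Overall, the cross-section has 2 separate islands. The nearest boundary edge runs (20.00, 5.00)→(29.50, 5.00); distance from the point to it = 1.50 mm. The point is not inside any of the regions above, so it lies outside the cross-section (1.50 mm from the nearest boundary).

outside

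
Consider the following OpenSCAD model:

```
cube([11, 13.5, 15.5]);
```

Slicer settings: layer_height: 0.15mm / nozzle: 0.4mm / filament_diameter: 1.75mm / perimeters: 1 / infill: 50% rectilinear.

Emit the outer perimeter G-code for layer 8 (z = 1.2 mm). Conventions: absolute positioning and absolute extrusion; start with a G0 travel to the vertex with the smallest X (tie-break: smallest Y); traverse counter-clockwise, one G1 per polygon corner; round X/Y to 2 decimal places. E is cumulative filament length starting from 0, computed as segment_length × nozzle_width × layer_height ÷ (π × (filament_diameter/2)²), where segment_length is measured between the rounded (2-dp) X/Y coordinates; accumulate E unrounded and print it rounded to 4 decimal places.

G0 X0.00 Y0.00 Z1.20
G1 X11.00 Y0.00 E0.2744
G1 X11.00 Y13.50 E0.6112
G1 X0.00 Y13.50 E0.8856
G1 X0.00 Y0.00 E1.2223

At z = 1.2 mm: the cube is present — its section is the full 11×13.5 rectangle. The outline is a single polygon with 4 vertices. Extrusion per mm of travel: 0.4 × 0.15 / (π × 0.875²) = 0.024945. Accumulating E over each segment gives final E = 1.2223.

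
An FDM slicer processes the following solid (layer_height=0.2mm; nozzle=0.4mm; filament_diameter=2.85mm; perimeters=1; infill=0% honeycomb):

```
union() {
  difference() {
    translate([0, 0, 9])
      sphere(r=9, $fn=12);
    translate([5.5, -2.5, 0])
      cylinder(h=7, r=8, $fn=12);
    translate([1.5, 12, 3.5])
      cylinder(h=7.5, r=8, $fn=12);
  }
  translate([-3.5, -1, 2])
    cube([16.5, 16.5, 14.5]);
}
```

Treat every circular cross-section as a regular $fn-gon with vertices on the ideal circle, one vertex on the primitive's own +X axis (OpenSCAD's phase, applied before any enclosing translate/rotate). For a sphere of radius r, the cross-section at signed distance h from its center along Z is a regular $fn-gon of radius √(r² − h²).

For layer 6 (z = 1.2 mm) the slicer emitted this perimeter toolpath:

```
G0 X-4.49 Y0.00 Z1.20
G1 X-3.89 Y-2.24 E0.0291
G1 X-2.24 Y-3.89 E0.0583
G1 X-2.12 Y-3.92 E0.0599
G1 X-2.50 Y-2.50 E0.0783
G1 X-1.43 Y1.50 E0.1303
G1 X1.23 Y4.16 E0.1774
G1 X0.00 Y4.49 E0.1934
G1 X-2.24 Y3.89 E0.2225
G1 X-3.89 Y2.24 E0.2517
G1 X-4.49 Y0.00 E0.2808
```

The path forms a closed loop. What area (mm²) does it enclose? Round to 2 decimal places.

Apply the shoelace formula to the sequence of (X, Y) vertices; enclosed area = 18.42 mm².

18.42 mm²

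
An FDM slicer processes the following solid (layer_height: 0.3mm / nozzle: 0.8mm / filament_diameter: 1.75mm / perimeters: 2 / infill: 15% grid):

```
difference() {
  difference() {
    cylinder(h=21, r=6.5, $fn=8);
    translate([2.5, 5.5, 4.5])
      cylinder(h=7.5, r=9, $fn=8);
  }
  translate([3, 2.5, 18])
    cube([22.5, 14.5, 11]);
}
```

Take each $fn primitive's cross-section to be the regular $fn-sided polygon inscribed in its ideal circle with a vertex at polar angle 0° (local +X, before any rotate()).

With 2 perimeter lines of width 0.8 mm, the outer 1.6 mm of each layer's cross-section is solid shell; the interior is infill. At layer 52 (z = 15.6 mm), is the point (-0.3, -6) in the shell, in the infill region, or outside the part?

shell

At z = 15.6 mm: the r=6.5 cylinder gives a regular 8-gon of circumradius 6.5 (constant along its height); the cylinder at (2.5, 5.5) does not reach this height (z outside [4.5, 12]); Subtracting the remaining from the first: none of the subtracted shapes is present at this height, so the r=6.5 cylinder is unchanged — 1 connected region; the cube at (3, 2.5) is not intersected at this z (z outside [18, 29]); Taking the first minus the rest: none of the subtracted shapes is present at this height, so that combined region is unchanged — 1 connected region. Overall, the cross-section is a single solid region. The nearest boundary edge runs (-4.60, -4.60)→(-0.00, -6.50); distance from the point to it = 0.35 mm. The point is inside the cross-section, 0.35 mm from the nearest boundary — within the 1.6 mm shell band (2 × 0.8).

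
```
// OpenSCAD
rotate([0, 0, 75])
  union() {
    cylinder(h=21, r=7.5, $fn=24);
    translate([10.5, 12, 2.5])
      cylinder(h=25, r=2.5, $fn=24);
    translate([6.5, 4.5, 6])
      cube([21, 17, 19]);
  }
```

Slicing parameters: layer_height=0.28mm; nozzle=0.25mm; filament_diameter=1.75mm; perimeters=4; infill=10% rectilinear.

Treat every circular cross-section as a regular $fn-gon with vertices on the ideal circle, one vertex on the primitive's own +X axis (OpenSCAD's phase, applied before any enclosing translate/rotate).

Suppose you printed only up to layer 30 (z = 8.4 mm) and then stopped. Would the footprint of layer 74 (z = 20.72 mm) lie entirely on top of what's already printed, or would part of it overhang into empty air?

entirely on top

Compare the two slices. At z = 8.4: the r=7.5 cylinder gives a regular 24-gon of circumradius 7.5 (constant along its height) (area = (24/2)·7.500²·sin(360°/24) = 174.70 mm²); the cylinder at (10.5, 12): section is a regular 24-gon, circumradius r=2.5 (area = (24/2)·2.500²·sin(360°/24) = 19.41 mm²); the 21×17 cube at (6.5, 4.5) contributes its full rectangle (area 357.00 mm²); Merging all regions: the regions partially overlap — summed areas 551.11 mm² minus the doubly-counted overlap 19.41 mm² gives 531.70 mm² — area = 531.70 mm²; (rotated 75° about Z; rotation is an isometry so areas/perimeters/island counts are preserved). At z = 20.72: the r=7.5 cylinder gives a regular 24-gon of circumradius 7.5 (constant along its height) (area = (24/2)·7.500²·sin(360°/24) = 174.70 mm²); the cylinder at (10.5, 12): section is a regular 24-gon, circumradius r=2.5 (area = (24/2)·2.500²·sin(360°/24) = 19.41 mm²); the cube at (6.5, 4.5) is present — its section is the full 21×17 rectangle (area 357.00 mm²); Combining (union): the regions partially overlap — summed areas 551.11 mm² minus the doubly-counted overlap 19.41 mm² gives 531.70 mm² — area = 531.70 mm²; (whole slice rotated 75° about Z — lengths, areas and connectivity unchanged). Checking containment: the cross-section at z = 20.72 is a subset of the cross-section at z = 8.4.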